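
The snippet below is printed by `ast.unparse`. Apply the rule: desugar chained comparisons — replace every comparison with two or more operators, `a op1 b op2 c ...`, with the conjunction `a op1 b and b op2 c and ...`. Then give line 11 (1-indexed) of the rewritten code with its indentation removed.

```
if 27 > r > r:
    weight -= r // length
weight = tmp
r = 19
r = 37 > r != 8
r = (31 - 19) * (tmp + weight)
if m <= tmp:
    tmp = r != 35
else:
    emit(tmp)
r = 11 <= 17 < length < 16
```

r = 11 <= 17 and 17 < length and (length < 16)

Transformed code:
if 27 > r and r > r:
    weight -= r // length
weight = tmp
r = 19
r = 37 > r and r != 8
r = (31 - 19) * (tmp + weight)
if m <= tmp:
    tmp = r != 35
else:
    emit(tmp)
r = 11 <= 17 and 17 < length and (length < 16)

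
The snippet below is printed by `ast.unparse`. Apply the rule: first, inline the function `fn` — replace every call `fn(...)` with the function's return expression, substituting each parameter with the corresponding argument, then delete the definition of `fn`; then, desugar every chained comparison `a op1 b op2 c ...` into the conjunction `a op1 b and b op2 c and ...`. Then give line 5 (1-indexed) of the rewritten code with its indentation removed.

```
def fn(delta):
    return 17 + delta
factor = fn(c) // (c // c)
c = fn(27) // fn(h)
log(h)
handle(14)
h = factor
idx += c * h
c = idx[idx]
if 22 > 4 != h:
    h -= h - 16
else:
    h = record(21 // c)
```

h = factor

Transformed code:
factor = (17 + c) // (c // c)
c = (17 + 27) // (17 + h)
log(h)
handle(14)
h = factor
idx += c * h
c = idx[idx]
if 22 > 4 and 4 != h:
    h -= h - 16
else:
    h = record(21 // c)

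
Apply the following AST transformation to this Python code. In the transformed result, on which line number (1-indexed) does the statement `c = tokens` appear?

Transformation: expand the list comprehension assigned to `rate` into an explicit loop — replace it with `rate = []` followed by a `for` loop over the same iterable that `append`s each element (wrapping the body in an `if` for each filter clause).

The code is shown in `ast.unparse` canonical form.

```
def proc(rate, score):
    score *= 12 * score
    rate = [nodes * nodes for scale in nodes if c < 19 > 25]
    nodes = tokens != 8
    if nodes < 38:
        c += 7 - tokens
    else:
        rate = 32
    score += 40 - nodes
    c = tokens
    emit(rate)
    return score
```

Transformed code:
def proc(rate, score):
    score *= 12 * score
    rate = []
    for scale in nodes:
        if c < 19 > 25:
            rate.append(nodes * nodes)
    nodes = tokens != 8
    if nodes < 38:
        c += 7 - tokens
    else:
        rate = 32
    score += 40 - nodes
    c = tokens
    emit(rate)
    return score

13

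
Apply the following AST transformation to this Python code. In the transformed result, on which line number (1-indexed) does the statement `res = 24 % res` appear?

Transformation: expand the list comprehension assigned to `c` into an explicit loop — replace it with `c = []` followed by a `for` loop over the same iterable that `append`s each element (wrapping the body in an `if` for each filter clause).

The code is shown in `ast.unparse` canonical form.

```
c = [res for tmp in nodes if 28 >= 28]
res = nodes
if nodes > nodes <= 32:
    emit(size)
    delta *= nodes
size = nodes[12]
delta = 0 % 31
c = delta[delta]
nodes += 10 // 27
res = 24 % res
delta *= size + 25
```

Transformed code:
c = []
for tmp in nodes:
    if 28 >= 28:
        c.append(res)
res = nodes
if nodes > nodes <= 32:
    emit(size)
    delta *= nodes
size = nodes[12]
delta = 0 % 31
c = delta[delta]
nodes += 10 // 27
res = 24 % res
delta *= size + 25

13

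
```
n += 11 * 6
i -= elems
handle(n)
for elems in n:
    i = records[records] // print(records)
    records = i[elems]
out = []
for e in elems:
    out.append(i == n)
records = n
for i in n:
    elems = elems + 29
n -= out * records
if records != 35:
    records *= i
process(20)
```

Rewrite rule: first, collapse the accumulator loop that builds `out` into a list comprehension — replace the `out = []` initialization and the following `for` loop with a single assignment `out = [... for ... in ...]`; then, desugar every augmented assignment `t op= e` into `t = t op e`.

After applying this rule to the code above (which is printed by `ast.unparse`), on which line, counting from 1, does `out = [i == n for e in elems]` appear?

Transformed code:
n = n + 11 * 6
i = i - elems
handle(n)
for elems in n:
    i = records[records] // print(records)
    records = i[elems]
out = [i == n for e in elems]
records = n
for i in n:
    elems = elems + 29
n = n - out * records
if records != 35:
    records = records * i
process(20)

7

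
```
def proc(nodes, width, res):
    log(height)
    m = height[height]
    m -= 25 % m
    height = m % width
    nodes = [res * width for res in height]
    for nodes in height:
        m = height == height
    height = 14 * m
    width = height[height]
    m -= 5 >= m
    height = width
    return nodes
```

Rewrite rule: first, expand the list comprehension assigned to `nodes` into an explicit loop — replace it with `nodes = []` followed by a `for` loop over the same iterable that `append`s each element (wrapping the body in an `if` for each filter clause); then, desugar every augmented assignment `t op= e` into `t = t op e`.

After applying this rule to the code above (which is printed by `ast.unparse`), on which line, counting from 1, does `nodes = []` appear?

6

Transformed code:
def proc(nodes, width, res):
    log(height)
    m = height[height]
    m = m - 25 % m
    height = m % width
    nodes = []
    for res in height:
        nodes.append(res * width)
    for nodes in height:
        m = height == height
    height = 14 * m
    width = height[height]
    m = m - (5 >= m)
    height = width
    return nodes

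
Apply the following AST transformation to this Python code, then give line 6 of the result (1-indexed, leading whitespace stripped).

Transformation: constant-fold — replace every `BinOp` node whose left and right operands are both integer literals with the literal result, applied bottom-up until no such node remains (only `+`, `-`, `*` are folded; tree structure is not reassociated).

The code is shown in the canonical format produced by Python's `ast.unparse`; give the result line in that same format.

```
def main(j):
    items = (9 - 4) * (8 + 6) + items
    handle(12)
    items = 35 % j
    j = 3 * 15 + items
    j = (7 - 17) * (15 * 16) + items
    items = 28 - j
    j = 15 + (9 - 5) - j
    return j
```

j = -2400 + items

Transformed code:
def main(j):
    items = 70 + items
    handle(12)
    items = 35 % j
    j = 45 + items
    j = -2400 + items
    items = 28 - j
    j = 19 - j
    return j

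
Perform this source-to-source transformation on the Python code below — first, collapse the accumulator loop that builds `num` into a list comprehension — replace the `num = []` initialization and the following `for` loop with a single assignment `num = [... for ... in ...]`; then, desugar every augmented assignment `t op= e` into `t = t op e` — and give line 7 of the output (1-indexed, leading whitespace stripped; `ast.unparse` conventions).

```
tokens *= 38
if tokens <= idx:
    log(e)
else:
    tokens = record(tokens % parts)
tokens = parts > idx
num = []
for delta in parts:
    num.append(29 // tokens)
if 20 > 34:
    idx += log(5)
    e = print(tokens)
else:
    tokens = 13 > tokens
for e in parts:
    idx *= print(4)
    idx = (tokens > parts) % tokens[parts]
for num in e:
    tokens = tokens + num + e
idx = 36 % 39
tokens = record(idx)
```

num = [29 // tokens for delta in parts]

Transformed code:
tokens = tokens * 38
if tokens <= idx:
    log(e)
else:
    tokens = record(tokens % parts)
tokens = parts > idx
num = [29 // tokens for delta in parts]
if 20 > 34:
    idx = idx + log(5)
    e = print(tokens)
else:
    tokens = 13 > tokens
for e in parts:
    idx = idx * print(4)
    idx = (tokens > parts) % tokens[parts]
for num in e:
    tokens = tokens + num + e
idx = 36 % 39
tokens = record(idx)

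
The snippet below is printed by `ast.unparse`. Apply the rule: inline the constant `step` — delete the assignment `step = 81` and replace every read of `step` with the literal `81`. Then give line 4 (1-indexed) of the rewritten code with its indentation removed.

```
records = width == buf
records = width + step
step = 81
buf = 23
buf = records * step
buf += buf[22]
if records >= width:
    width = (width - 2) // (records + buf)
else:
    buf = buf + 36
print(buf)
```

buf = records * 81

Transformed code:
records = width == buf
records = width + 81
buf = 23
buf = records * 81
buf += buf[22]
if records >= width:
    width = (width - 2) // (records + buf)
else:
    buf = buf + 36
print(buf)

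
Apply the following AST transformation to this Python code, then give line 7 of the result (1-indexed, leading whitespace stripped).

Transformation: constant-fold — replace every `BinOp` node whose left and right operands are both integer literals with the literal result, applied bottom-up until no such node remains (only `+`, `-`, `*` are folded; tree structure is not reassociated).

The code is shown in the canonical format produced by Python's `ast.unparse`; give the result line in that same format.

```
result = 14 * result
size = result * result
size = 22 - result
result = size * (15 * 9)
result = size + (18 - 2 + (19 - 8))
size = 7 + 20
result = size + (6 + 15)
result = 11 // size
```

Transformed code:
result = 14 * result
size = result * result
size = 22 - result
result = size * 135
result = size + 27
size = 27
result = size + 21
result = 11 // size

result = size + 21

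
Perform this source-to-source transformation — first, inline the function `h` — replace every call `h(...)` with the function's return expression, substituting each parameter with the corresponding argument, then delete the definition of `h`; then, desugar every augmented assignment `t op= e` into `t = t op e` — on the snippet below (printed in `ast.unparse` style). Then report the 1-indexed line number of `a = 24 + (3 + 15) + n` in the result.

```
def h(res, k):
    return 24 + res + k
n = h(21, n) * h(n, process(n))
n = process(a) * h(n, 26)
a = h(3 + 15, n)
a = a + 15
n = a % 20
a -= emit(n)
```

Transformed code:
n = (24 + 21 + n) * (24 + n + process(n))
n = process(a) * (24 + n + 26)
a = 24 + (3 + 15) + n
a = a + 15
n = a % 20
a = a - emit(n)

3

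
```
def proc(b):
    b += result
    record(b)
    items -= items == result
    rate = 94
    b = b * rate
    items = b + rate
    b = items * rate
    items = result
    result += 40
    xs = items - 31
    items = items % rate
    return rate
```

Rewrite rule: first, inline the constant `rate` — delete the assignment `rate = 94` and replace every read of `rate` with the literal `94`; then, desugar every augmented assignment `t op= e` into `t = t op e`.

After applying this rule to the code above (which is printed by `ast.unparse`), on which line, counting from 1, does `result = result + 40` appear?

Transformed code:
def proc(b):
    b = b + result
    record(b)
    items = items - (items == result)
    b = b * 94
    items = b + 94
    b = items * 94
    items = result
    result = result + 40
    xs = items - 31
    items = items % 94
    return 94

9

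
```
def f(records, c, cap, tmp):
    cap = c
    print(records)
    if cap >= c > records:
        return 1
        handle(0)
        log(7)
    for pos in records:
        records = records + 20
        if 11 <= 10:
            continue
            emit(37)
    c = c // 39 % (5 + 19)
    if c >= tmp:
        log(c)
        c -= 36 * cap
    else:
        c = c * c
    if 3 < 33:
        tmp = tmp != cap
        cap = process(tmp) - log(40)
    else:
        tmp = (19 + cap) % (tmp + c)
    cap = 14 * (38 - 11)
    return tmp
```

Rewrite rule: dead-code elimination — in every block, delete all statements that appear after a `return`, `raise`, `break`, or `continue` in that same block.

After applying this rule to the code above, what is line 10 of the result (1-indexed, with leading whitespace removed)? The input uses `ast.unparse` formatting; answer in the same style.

c = c // 39 % (5 + 19)

Transformed code:
def f(records, c, cap, tmp):
    cap = c
    print(records)
    if cap >= c > records:
        return 1
    for pos in records:
        records = records + 20
        if 11 <= 10:
            continue
    c = c // 39 % (5 + 19)
    if c >= tmp:
        log(c)
        c -= 36 * cap
    else:
        c = c * c
    if 3 < 33:
        tmp = tmp != cap
        cap = process(tmp) - log(40)
    else:
        tmp = (19 + cap) % (tmp + c)
    cap = 14 * (38 - 11)
    return tmp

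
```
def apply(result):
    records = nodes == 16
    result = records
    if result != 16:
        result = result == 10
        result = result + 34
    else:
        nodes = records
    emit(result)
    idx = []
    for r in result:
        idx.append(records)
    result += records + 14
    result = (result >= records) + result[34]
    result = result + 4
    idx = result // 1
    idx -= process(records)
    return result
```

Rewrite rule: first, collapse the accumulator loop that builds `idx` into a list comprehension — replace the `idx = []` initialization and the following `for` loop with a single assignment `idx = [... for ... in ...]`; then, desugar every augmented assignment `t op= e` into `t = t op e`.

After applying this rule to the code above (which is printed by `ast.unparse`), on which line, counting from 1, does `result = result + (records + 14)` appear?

11

Transformed code:
def apply(result):
    records = nodes == 16
    result = records
    if result != 16:
        result = result == 10
        result = result + 34
    else:
        nodes = records
    emit(result)
    idx = [records for r in result]
    result = result + (records + 14)
    result = (result >= records) + result[34]
    result = result + 4
    idx = result // 1
    idx = idx - process(records)
    return result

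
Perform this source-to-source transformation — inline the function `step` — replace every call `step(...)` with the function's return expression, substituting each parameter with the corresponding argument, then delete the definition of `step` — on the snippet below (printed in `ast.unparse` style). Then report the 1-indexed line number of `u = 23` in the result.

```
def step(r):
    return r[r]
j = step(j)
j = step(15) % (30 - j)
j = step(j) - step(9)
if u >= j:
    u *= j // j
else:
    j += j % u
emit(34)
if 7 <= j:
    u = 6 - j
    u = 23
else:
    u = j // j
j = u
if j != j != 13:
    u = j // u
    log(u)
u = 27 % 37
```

11

Transformed code:
j = j[j]
j = 15[15] % (30 - j)
j = j[j] - 9[9]
if u >= j:
    u *= j // j
else:
    j += j % u
emit(34)
if 7 <= j:
    u = 6 - j
    u = 23
else:
    u = j // j
j = u
if j != j != 13:
    u = j // u
    log(u)
u = 27 % 37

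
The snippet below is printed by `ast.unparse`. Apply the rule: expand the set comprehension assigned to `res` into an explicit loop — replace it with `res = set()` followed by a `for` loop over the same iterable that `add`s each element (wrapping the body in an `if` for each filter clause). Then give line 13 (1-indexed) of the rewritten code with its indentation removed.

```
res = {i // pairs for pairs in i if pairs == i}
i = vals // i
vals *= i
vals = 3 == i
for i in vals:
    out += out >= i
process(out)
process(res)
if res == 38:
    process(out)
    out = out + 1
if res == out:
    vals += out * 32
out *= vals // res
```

process(out)

Transformed code:
res = set()
for pairs in i:
    if pairs == i:
        res.add(i // pairs)
i = vals // i
vals *= i
vals = 3 == i
for i in vals:
    out += out >= i
process(out)
process(res)
if res == 38:
    process(out)
    out = out + 1
if res == out:
    vals += out * 32
out *= vals // res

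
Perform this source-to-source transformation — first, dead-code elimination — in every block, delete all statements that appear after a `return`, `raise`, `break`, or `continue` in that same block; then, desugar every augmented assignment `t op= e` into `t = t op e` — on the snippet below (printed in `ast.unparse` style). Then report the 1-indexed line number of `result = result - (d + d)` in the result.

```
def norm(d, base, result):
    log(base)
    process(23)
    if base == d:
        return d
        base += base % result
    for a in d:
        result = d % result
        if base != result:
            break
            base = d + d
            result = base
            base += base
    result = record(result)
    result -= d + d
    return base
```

11

Transformed code:
def norm(d, base, result):
    log(base)
    process(23)
    if base == d:
        return d
    for a in d:
        result = d % result
        if base != result:
            break
    result = record(result)
    result = result - (d + d)
    return base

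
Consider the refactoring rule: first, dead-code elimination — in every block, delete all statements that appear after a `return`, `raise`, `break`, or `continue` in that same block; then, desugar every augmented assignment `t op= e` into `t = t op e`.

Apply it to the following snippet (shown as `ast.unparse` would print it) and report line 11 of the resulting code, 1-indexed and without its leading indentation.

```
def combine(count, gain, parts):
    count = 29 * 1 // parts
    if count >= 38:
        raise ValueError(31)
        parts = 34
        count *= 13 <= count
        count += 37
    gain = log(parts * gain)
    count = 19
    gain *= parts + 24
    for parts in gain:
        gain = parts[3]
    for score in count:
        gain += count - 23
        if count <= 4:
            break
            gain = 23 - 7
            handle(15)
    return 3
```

Transformed code:
def combine(count, gain, parts):
    count = 29 * 1 // parts
    if count >= 38:
        raise ValueError(31)
    gain = log(parts * gain)
    count = 19
    gain = gain * (parts + 24)
    for parts in gain:
        gain = parts[3]
    for score in count:
        gain = gain + (count - 23)
        if count <= 4:
            break
    return 3

gain = gain + (count - 23)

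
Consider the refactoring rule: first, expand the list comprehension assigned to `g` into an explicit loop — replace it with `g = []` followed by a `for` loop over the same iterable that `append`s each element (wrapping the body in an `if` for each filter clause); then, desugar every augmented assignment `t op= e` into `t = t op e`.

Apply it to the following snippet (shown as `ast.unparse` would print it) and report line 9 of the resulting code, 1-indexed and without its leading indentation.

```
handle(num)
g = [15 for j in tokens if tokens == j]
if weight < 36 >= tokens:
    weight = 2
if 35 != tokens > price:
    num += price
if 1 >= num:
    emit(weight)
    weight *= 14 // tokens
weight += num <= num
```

Transformed code:
handle(num)
g = []
for j in tokens:
    if tokens == j:
        g.append(15)
if weight < 36 >= tokens:
    weight = 2
if 35 != tokens > price:
    num = num + price
if 1 >= num:
    emit(weight)
    weight = weight * (14 // tokens)
weight = weight + (num <= num)

num = num + price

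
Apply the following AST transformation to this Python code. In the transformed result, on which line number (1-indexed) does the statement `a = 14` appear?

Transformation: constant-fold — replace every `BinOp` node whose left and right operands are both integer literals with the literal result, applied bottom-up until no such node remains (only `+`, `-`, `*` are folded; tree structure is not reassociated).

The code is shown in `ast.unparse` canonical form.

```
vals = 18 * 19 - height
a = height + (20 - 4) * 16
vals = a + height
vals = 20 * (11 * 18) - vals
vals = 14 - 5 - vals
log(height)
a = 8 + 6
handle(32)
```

7

Transformed code:
vals = 342 - height
a = height + 256
vals = a + height
vals = 3960 - vals
vals = 9 - vals
log(height)
a = 14
handle(32)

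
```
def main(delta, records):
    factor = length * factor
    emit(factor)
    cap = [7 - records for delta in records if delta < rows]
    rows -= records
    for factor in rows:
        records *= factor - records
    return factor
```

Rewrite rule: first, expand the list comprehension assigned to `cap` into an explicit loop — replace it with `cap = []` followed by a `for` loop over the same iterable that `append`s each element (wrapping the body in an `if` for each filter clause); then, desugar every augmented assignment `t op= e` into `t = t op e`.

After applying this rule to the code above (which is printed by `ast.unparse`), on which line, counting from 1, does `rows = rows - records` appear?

Transformed code:
def main(delta, records):
    factor = length * factor
    emit(factor)
    cap = []
    for delta in records:
        if delta < rows:
            cap.append(7 - records)
    rows = rows - records
    for factor in rows:
        records = records * (factor - records)
    return factor

8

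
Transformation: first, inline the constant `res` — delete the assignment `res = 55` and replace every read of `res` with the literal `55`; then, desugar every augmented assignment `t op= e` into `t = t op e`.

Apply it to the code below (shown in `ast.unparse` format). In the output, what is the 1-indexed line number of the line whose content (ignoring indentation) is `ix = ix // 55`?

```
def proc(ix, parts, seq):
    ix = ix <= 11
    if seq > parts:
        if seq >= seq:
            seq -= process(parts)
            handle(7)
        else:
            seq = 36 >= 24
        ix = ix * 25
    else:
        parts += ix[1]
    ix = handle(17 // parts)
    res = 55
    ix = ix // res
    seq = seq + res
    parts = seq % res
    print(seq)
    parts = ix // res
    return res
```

Transformed code:
def proc(ix, parts, seq):
    ix = ix <= 11
    if seq > parts:
        if seq >= seq:
            seq = seq - process(parts)
            handle(7)
        else:
            seq = 36 >= 24
        ix = ix * 25
    else:
        parts = parts + ix[1]
    ix = handle(17 // parts)
    ix = ix // 55
    seq = seq + 55
    parts = seq % 55
    print(seq)
    parts = ix // 55
    return 55

13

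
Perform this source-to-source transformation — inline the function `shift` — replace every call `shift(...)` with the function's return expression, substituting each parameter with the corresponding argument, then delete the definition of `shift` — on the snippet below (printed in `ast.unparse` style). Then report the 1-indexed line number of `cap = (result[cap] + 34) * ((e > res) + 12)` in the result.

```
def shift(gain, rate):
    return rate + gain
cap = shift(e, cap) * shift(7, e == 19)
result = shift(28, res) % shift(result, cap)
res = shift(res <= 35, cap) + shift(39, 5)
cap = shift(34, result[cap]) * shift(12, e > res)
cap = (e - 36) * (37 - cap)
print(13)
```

Transformed code:
cap = (cap + e) * ((e == 19) + 7)
result = (res + 28) % (cap + result)
res = cap + (res <= 35) + (5 + 39)
cap = (result[cap] + 34) * ((e > res) + 12)
cap = (e - 36) * (37 - cap)
print(13)

4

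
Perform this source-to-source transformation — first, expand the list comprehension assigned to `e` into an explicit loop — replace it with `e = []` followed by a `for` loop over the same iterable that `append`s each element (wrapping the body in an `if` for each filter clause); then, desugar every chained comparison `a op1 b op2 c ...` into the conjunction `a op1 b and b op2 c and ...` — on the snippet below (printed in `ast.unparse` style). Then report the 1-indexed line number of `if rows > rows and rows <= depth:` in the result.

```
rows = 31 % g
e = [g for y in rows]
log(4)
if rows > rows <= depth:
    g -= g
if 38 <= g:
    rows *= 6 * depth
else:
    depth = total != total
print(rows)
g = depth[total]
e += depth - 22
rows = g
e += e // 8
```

6

Transformed code:
rows = 31 % g
e = []
for y in rows:
    e.append(g)
log(4)
if rows > rows and rows <= depth:
    g -= g
if 38 <= g:
    rows *= 6 * depth
else:
    depth = total != total
print(rows)
g = depth[total]
e += depth - 22
rows = g
e += e // 8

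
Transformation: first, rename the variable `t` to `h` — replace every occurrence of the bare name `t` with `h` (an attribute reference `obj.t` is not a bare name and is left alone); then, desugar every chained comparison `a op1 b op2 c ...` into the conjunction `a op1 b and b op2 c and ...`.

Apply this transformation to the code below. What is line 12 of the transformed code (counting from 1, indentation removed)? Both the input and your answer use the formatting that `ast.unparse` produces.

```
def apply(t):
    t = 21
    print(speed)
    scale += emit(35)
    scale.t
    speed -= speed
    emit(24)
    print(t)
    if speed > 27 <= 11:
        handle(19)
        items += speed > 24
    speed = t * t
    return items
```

Transformed code:
def apply(h):
    h = 21
    print(speed)
    scale += emit(35)
    scale.t
    speed -= speed
    emit(24)
    print(h)
    if speed > 27 and 27 <= 11:
        handle(19)
        items += speed > 24
    speed = h * h
    return items

speed = h * h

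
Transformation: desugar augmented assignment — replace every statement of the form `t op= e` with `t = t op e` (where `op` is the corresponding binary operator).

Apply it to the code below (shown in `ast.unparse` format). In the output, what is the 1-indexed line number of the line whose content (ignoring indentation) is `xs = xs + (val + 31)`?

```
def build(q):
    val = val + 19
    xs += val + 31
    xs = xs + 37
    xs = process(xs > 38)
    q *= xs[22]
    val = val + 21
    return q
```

Transformed code:
def build(q):
    val = val + 19
    xs = xs + (val + 31)
    xs = xs + 37
    xs = process(xs > 38)
    q = q * xs[22]
    val = val + 21
    return q

3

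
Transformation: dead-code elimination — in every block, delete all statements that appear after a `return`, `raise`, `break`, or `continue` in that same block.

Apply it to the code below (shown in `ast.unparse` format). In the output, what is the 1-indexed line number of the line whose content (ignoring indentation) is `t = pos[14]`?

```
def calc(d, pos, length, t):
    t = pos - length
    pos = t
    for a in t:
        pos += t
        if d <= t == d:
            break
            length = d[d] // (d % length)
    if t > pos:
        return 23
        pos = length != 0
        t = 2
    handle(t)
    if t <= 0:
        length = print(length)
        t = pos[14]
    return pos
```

Transformed code:
def calc(d, pos, length, t):
    t = pos - length
    pos = t
    for a in t:
        pos += t
        if d <= t == d:
            break
    if t > pos:
        return 23
    handle(t)
    if t <= 0:
        length = print(length)
        t = pos[14]
    return pos

13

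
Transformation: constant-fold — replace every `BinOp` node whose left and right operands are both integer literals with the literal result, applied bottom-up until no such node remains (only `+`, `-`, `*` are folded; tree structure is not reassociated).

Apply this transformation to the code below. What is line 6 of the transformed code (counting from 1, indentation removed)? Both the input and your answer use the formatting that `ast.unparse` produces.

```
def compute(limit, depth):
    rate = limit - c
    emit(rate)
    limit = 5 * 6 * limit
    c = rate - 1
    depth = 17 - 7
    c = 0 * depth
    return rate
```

depth = 10

Transformed code:
def compute(limit, depth):
    rate = limit - c
    emit(rate)
    limit = 30 * limit
    c = rate - 1
    depth = 10
    c = 0 * depth
    return rate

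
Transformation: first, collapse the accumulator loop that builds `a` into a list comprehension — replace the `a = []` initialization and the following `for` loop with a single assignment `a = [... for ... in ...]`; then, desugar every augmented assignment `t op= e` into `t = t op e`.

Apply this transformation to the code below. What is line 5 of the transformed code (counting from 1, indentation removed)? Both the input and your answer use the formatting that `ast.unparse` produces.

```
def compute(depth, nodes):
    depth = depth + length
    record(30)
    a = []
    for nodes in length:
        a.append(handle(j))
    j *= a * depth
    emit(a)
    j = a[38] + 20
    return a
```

j = j * (a * depth)

Transformed code:
def compute(depth, nodes):
    depth = depth + length
    record(30)
    a = [handle(j) for nodes in length]
    j = j * (a * depth)
    emit(a)
    j = a[38] + 20
    return a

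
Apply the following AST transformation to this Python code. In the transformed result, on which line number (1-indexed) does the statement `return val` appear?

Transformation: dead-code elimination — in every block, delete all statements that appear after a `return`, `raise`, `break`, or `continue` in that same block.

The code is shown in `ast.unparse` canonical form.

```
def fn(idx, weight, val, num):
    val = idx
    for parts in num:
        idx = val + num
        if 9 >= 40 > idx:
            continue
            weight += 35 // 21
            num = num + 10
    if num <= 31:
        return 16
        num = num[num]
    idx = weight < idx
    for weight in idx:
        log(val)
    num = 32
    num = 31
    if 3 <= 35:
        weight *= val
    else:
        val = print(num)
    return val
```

Transformed code:
def fn(idx, weight, val, num):
    val = idx
    for parts in num:
        idx = val + num
        if 9 >= 40 > idx:
            continue
    if num <= 31:
        return 16
    idx = weight < idx
    for weight in idx:
        log(val)
    num = 32
    num = 31
    if 3 <= 35:
        weight *= val
    else:
        val = print(num)
    return val

18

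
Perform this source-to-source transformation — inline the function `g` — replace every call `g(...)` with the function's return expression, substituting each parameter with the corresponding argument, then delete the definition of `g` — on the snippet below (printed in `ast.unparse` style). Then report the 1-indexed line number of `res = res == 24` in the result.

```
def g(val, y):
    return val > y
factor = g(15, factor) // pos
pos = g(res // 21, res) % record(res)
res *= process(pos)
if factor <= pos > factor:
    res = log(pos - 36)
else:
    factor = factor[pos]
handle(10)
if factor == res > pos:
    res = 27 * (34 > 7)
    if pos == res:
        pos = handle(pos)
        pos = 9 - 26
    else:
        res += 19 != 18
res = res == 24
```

16

Transformed code:
factor = (15 > factor) // pos
pos = (res // 21 > res) % record(res)
res *= process(pos)
if factor <= pos > factor:
    res = log(pos - 36)
else:
    factor = factor[pos]
handle(10)
if factor == res > pos:
    res = 27 * (34 > 7)
    if pos == res:
        pos = handle(pos)
        pos = 9 - 26
    else:
        res += 19 != 18
res = res == 24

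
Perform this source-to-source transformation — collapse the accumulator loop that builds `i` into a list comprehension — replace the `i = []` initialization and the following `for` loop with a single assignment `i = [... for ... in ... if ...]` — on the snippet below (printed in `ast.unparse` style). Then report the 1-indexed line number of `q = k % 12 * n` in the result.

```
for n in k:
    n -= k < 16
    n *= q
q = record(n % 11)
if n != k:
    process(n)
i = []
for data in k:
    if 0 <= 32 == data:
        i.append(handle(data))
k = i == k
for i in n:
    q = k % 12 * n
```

Transformed code:
for n in k:
    n -= k < 16
    n *= q
q = record(n % 11)
if n != k:
    process(n)
i = [handle(data) for data in k if 0 <= 32 == data]
k = i == k
for i in n:
    q = k % 12 * n

10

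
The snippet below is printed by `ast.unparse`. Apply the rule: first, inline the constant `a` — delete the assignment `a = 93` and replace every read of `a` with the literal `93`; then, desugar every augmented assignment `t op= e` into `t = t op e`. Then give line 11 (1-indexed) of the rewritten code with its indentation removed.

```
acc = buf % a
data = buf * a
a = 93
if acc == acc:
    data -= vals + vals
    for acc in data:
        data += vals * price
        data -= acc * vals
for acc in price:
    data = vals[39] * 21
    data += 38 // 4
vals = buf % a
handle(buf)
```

Transformed code:
acc = buf % 93
data = buf * 93
if acc == acc:
    data = data - (vals + vals)
    for acc in data:
        data = data + vals * price
        data = data - acc * vals
for acc in price:
    data = vals[39] * 21
    data = data + 38 // 4
vals = buf % 93
handle(buf)

vals = buf % 93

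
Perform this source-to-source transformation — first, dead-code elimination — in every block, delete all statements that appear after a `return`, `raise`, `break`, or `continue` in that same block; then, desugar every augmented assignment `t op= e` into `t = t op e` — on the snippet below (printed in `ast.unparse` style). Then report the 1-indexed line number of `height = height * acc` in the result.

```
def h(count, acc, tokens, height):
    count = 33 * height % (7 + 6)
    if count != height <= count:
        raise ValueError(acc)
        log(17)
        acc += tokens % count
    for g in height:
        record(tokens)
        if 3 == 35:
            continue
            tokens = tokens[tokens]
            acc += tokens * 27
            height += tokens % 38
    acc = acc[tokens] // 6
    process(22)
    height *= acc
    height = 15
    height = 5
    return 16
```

Transformed code:
def h(count, acc, tokens, height):
    count = 33 * height % (7 + 6)
    if count != height <= count:
        raise ValueError(acc)
    for g in height:
        record(tokens)
        if 3 == 35:
            continue
    acc = acc[tokens] // 6
    process(22)
    height = height * acc
    height = 15
    height = 5
    return 16

11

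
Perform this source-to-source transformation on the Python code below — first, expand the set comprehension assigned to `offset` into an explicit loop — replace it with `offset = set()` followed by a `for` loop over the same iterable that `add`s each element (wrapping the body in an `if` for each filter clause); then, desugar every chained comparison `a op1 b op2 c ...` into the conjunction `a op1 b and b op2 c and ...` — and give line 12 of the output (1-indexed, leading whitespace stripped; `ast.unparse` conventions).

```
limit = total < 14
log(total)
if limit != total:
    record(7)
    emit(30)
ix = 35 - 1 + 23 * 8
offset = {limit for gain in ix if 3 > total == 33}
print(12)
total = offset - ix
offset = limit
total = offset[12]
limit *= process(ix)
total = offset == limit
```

total = offset - ix

Transformed code:
limit = total < 14
log(total)
if limit != total:
    record(7)
    emit(30)
ix = 35 - 1 + 23 * 8
offset = set()
for gain in ix:
    if 3 > total and total == 33:
        offset.add(limit)
print(12)
total = offset - ix
offset = limit
total = offset[12]
limit *= process(ix)
total = offset == limit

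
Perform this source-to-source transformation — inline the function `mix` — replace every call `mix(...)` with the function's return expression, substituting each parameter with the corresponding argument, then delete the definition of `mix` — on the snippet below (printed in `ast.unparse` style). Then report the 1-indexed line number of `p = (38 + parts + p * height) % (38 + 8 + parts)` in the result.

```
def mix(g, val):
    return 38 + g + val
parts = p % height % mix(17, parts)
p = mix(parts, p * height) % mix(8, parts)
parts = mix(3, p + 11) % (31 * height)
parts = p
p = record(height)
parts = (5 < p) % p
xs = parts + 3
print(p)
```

Transformed code:
parts = p % height % (38 + 17 + parts)
p = (38 + parts + p * height) % (38 + 8 + parts)
parts = (38 + 3 + (p + 11)) % (31 * height)
parts = p
p = record(height)
parts = (5 < p) % p
xs = parts + 3
print(p)

2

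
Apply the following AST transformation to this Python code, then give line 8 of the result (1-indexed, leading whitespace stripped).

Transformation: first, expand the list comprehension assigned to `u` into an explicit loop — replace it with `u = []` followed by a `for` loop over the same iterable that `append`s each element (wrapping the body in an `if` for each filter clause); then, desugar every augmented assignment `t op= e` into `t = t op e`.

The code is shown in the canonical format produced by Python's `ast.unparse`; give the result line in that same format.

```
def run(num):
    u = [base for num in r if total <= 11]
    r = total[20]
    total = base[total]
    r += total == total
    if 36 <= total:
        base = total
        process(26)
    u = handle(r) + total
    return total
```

r = r + (total == total)

Transformed code:
def run(num):
    u = []
    for num in r:
        if total <= 11:
            u.append(base)
    r = total[20]
    total = base[total]
    r = r + (total == total)
    if 36 <= total:
        base = total
        process(26)
    u = handle(r) + total
    return total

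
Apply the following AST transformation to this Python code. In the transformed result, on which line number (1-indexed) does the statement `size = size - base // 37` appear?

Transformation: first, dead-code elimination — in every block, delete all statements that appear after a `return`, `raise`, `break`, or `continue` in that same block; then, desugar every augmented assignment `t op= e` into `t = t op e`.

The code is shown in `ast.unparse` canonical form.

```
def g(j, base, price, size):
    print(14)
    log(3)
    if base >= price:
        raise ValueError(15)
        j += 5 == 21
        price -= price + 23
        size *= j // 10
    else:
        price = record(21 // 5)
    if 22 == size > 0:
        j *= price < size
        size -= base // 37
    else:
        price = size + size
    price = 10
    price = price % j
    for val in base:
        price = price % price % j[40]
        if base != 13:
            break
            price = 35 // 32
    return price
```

10

Transformed code:
def g(j, base, price, size):
    print(14)
    log(3)
    if base >= price:
        raise ValueError(15)
    else:
        price = record(21 // 5)
    if 22 == size > 0:
        j = j * (price < size)
        size = size - base // 37
    else:
        price = size + size
    price = 10
    price = price % j
    for val in base:
        price = price % price % j[40]
        if base != 13:
            break
    return price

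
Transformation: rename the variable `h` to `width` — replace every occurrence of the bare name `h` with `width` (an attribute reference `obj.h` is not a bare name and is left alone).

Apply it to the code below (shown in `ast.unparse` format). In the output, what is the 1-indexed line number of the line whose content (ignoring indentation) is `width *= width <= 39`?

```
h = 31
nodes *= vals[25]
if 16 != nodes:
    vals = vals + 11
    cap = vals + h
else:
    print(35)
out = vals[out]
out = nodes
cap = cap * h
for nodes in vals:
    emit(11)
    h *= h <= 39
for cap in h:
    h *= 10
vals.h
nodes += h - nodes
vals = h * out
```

13

Transformed code:
width = 31
nodes *= vals[25]
if 16 != nodes:
    vals = vals + 11
    cap = vals + width
else:
    print(35)
out = vals[out]
out = nodes
cap = cap * width
for nodes in vals:
    emit(11)
    width *= width <= 39
for cap in width:
    width *= 10
vals.h
nodes += width - nodes
vals = width * out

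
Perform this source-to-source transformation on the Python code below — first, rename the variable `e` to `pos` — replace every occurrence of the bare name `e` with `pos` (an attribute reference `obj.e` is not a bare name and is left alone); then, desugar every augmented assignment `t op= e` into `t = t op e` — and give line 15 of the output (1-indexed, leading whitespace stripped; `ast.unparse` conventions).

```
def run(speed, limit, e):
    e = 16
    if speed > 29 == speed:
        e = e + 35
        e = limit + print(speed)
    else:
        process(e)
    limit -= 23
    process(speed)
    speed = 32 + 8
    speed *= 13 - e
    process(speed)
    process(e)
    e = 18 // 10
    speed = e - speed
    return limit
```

speed = pos - speed

Transformed code:
def run(speed, limit, pos):
    pos = 16
    if speed > 29 == speed:
        pos = pos + 35
        pos = limit + print(speed)
    else:
        process(pos)
    limit = limit - 23
    process(speed)
    speed = 32 + 8
    speed = speed * (13 - pos)
    process(speed)
    process(pos)
    pos = 18 // 10
    speed = pos - speed
    return limit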